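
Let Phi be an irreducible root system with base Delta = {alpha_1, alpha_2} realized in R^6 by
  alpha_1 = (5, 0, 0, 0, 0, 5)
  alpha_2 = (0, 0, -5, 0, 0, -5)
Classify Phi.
A_2 (sl(3))

Compute the Cartan integers a_ij = 2(alpha_i, alpha_j)/(alpha_j, alpha_j); the resulting 2x2 Cartan matrix is
[[2, -1], [-1, 2]].
All simple roots have the same length, so the diagram is simply laced. The associated Dynkin diagram is a chain of 2 nodes with single edges (A_2), so the type is A_2 (the algebra sl(3)).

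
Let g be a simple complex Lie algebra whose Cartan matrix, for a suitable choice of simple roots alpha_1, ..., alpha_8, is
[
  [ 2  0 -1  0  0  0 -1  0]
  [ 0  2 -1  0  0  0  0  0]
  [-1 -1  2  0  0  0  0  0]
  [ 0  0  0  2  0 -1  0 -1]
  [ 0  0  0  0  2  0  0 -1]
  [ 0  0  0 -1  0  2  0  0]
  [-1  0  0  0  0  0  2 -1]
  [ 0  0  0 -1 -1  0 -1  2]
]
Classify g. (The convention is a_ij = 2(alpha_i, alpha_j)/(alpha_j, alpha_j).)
The matrix has rank 8 with 2's on the diagonal. Reading the off-diagonal entries as Dynkin edges (a single edge where a_ij = a_ji = -1; a double or triple edge where a_ij * a_ji = 2 or 3), the diagram is a chain of 7 nodes with one extra node attached to the third node from one end (E_8). One simple-root ordering that puts it in standard form is (alpha_6, alpha_5, alpha_4, alpha_8, alpha_7, alpha_1, alpha_3, alpha_2). So the algebra is type E_8.

E8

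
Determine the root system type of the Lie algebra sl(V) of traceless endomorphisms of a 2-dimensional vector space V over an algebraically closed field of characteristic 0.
This is sl(2), which has dimension 2^2 - 1 = 3 and rank 2 - 1 = 1 (a Cartan subalgebra is the diagonal traceless matrices). In the classification of classical Lie algebras, the special linear algebra sl(n+1) has type A_n; here n = 1, so the Dynkin diagram is a chain of 1 nodes with single edges (A_1). Hence the type is A_1.

A_1 (sl(2))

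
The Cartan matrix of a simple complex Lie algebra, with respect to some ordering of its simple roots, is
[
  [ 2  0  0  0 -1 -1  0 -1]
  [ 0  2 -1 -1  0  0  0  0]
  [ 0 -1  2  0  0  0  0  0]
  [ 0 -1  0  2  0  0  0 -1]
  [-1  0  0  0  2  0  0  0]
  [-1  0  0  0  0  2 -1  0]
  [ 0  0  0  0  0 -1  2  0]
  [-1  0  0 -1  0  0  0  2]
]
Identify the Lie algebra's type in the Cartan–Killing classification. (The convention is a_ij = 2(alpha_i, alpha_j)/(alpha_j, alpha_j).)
The matrix has rank 8 with 2's on the diagonal. Reading the off-diagonal entries as Dynkin edges (a single edge where a_ij = a_ji = -1; a double or triple edge where a_ij * a_ji = 2 or 3), the diagram is a chain of 7 nodes with one extra node attached to the third node from one end (E_8). One simple-root ordering that puts it in standard form is (alpha_7, alpha_5, alpha_6, alpha_1, alpha_8, alpha_4, alpha_2, alpha_3). So the algebra is type E_8.

type E_8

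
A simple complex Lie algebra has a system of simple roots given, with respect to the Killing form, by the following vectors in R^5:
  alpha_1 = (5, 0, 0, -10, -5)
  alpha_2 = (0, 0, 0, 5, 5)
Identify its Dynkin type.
Compute the Cartan integers a_ij = 2(alpha_i, alpha_j)/(alpha_j, alpha_j); the resulting 2x2 Cartan matrix is
[[2, -3], [-1, 2]].
The roots have two lengths (squared-length ratio 3:1); the short ones are alpha_{2}. The associated Dynkin diagram is two nodes joined by a triple edge (G_2), so the type is G_2.

type G_2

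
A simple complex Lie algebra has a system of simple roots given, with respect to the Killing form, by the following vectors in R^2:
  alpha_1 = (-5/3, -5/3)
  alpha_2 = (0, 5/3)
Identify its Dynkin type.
Compute the Cartan integers a_ij = 2(alpha_i, alpha_j)/(alpha_j, alpha_j); the resulting 2x2 Cartan matrix is
[[2, -2], [-1, 2]].
The roots have two lengths (squared-length ratio 2:1); the short ones are alpha_{2}. The associated Dynkin diagram is a chain of 2 nodes with a double edge at one end; the terminal node there is the unique short simple root (B_2), so the type is B_2 (the algebra so(5)).

type B_2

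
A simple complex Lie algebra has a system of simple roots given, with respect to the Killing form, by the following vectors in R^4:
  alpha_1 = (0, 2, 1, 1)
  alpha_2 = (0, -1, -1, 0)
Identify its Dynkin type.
G_2

Compute the Cartan integers a_ij = 2(alpha_i, alpha_j)/(alpha_j, alpha_j); the resulting 2x2 Cartan matrix is
[[2, -3], [-1, 2]].
The roots have two lengths (squared-length ratio 3:1); the short ones are alpha_{2}. The associated Dynkin diagram is two nodes joined by a triple edge (G_2), so the type is G_2.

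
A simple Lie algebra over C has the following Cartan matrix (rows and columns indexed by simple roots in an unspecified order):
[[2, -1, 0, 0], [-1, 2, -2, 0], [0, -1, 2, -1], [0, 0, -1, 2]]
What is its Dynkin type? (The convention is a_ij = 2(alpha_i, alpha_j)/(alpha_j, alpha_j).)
F_4

The matrix has rank 4 with 2's on the diagonal. Reading the off-diagonal entries as Dynkin edges (a single edge where a_ij = a_ji = -1; a double or triple edge where a_ij * a_ji = 2 or 3), the diagram is a chain of 4 nodes with a double edge between the middle two (F_4). One simple-root ordering that puts it in standard form is (alpha_1, alpha_2, alpha_3, alpha_4). So the algebra is type F_4.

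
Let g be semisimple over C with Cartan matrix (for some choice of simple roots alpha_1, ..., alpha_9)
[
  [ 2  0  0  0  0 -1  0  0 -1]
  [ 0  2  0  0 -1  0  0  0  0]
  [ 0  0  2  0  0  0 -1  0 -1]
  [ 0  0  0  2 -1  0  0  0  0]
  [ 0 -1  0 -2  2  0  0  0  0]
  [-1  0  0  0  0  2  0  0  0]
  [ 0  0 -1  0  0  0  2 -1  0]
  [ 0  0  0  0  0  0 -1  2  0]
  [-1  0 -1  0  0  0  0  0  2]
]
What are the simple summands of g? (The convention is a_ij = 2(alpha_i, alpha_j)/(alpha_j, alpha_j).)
A_6 (sl(7)) ⊕ B_3 (so(7))

The diagram associated to this matrix has two connected components: the simple roots {alpha_1, alpha_3, alpha_6, alpha_7, alpha_8, alpha_9} form a chain of 6 nodes with single edges (A_6), and {alpha_2, alpha_4, alpha_5} form a chain of 3 nodes with a double edge at one end; the terminal node there is the unique short simple root (B_3). A semisimple Lie algebra decomposes uniquely as the direct sum of simple ideals, one per connected component of its Dynkin diagram, so g ≅ A_6 ⊕ B_3 (dimension 48 + 21 = 69).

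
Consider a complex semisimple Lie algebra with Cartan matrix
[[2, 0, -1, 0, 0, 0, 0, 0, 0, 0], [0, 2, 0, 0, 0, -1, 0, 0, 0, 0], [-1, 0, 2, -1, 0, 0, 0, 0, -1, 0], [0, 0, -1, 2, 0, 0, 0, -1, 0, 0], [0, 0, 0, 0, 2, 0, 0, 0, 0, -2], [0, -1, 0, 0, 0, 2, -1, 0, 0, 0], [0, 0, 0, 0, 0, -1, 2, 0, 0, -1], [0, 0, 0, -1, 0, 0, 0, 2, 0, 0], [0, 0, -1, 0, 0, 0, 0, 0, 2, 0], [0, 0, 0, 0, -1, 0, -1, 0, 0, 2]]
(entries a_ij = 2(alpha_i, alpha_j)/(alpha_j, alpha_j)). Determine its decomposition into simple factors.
The diagram associated to this matrix has two connected components: the simple roots {alpha_2, alpha_5, alpha_6, alpha_7, alpha_10} form a chain of 5 nodes with a double edge at one end; the terminal node there is the unique long simple root (C_5), and {alpha_1, alpha_3, alpha_4, alpha_8, alpha_9} form a chain of 3 nodes with a fork of two nodes at one end (D_5). A semisimple Lie algebra decomposes uniquely as the direct sum of simple ideals, one per connected component of its Dynkin diagram, so g ≅ C_5 ⊕ D_5 (dimension 55 + 45 = 100).

C_5 (sp(10)) + D_5 (so(10))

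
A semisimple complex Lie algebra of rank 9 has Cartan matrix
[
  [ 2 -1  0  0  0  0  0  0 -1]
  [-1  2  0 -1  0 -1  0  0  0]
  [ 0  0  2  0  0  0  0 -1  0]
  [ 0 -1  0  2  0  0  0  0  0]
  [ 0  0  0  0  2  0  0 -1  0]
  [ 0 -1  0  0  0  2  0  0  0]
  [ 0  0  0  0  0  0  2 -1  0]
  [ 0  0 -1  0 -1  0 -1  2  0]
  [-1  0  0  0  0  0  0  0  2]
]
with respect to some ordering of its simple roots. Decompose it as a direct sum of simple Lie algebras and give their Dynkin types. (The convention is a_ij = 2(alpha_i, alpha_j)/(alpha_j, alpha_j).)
D_4 + D_5

The diagram associated to this matrix has two connected components: the simple roots {alpha_3, alpha_5, alpha_7, alpha_8} form a chain of 2 nodes with a fork of two nodes at one end (D_4), and {alpha_1, alpha_2, alpha_4, alpha_6, alpha_9} form a chain of 3 nodes with a fork of two nodes at one end (D_5). A semisimple Lie algebra decomposes uniquely as the direct sum of simple ideals, one per connected component of its Dynkin diagram, so g ≅ D_4 ⊕ D_5 (dimension 28 + 45 = 73).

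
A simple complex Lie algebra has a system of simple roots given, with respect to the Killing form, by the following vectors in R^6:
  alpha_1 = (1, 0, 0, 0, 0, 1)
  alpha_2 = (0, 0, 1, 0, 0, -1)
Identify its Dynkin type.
Compute the Cartan integers a_ij = 2(alpha_i, alpha_j)/(alpha_j, alpha_j); the resulting 2x2 Cartan matrix is
[[2, -1], [-1, 2]].
All simple roots have the same length, so the diagram is simply laced. The associated Dynkin diagram is a chain of 2 nodes with single edges (A_2), so the type is A_2 (the algebra sl(3)).

A_2 (sl(3))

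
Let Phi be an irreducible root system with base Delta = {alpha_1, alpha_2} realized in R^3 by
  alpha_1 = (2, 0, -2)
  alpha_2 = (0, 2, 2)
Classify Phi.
Compute the Cartan integers a_ij = 2(alpha_i, alpha_j)/(alpha_j, alpha_j); the resulting 2x2 Cartan matrix is
[[2, -1], [-1, 2]].
All simple roots have the same length, so the diagram is simply laced. The associated Dynkin diagram is a chain of 2 nodes with single edges (A_2), so the type is A_2 (the algebra sl(3)).

A2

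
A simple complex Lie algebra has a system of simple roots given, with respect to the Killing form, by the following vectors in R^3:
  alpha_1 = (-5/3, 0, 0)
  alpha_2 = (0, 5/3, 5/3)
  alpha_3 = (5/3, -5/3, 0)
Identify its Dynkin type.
B_3

Compute the Cartan integers a_ij = 2(alpha_i, alpha_j)/(alpha_j, alpha_j); the resulting 3x3 Cartan matrix is
[[2, 0, -1], [0, 2, -1], [-2, -1, 2]].
The roots have two lengths (squared-length ratio 2:1); the short ones are alpha_{1}. The associated Dynkin diagram is a chain of 3 nodes with a double edge at one end; the terminal node there is the unique short simple root (B_3), so the type is B_3 (the algebra so(7)).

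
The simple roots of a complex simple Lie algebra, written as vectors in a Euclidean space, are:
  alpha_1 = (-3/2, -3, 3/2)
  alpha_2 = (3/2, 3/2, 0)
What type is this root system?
G2

Compute the Cartan integers a_ij = 2(alpha_i, alpha_j)/(alpha_j, alpha_j); the resulting 2x2 Cartan matrix is
[[2, -3], [-1, 2]].
The roots have two lengths (squared-length ratio 3:1); the short ones are alpha_{2}. The associated Dynkin diagram is two nodes joined by a triple edge (G_2), so the type is G_2.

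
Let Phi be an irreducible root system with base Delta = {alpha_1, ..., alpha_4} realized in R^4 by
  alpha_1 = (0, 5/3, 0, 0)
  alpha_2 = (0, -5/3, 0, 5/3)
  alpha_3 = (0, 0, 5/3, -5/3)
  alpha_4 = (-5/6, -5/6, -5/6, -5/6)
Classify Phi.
type F_4

Compute the Cartan integers a_ij = 2(alpha_i, alpha_j)/(alpha_j, alpha_j); the resulting 4x4 Cartan matrix is
[[2, -1, 0, -1], [-2, 2, -1, 0], [0, -1, 2, 0], [-1, 0, 0, 2]].
The roots have two lengths (squared-length ratio 2:1); the short ones are alpha_{1,4}. The associated Dynkin diagram is a chain of 4 nodes with a double edge between the middle two (F_4), so the type is F_4.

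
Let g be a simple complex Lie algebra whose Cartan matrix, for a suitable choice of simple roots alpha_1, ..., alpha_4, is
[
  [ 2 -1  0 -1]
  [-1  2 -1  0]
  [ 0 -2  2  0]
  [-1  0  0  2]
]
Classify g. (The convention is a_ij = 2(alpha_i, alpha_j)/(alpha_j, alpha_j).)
The matrix has rank 4 with 2's on the diagonal. Reading the off-diagonal entries as Dynkin edges (a single edge where a_ij = a_ji = -1; a double or triple edge where a_ij * a_ji = 2 or 3), the diagram is a chain of 4 nodes with a double edge at one end; the terminal node there is the unique long simple root (C_4). One simple-root ordering that puts it in standard form is (alpha_4, alpha_1, alpha_2, alpha_3). So the algebra is type C_4, i.e. sp(8).

C_4 (sp(8))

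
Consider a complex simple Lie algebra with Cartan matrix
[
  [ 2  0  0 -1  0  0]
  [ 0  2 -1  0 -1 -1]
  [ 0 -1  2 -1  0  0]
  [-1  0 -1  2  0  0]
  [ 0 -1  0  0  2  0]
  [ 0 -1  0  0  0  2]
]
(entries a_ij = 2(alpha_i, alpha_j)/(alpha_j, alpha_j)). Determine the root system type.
The matrix has rank 6 with 2's on the diagonal. Reading the off-diagonal entries as Dynkin edges (a single edge where a_ij = a_ji = -1; a double or triple edge where a_ij * a_ji = 2 or 3), the diagram is a chain of 4 nodes with a fork of two nodes at one end (D_6). One simple-root ordering that puts it in standard form is (alpha_1, alpha_4, alpha_3, alpha_2, alpha_5, alpha_6). So the algebra is type D_6, i.e. so(12).

D_6 (so(12))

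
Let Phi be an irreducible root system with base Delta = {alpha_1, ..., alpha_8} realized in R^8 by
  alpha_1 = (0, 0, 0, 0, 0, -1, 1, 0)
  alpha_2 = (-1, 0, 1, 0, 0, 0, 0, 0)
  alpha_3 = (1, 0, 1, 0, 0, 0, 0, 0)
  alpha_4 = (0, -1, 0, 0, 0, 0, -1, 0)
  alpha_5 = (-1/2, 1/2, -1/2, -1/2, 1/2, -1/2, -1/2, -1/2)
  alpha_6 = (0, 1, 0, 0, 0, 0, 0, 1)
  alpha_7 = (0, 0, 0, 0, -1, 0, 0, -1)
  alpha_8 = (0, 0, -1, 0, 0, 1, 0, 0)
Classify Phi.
type E_8

Compute the Cartan integers a_ij = 2(alpha_i, alpha_j)/(alpha_j, alpha_j); the resulting 8x8 Cartan matrix is
[[2, 0, 0, -1, 0, 0, 0, -1], [0, 2, 0, 0, 0, 0, 0, -1], [0, 0, 2, 0, -1, 0, 0, -1], [-1, 0, 0, 2, 0, -1, 0, 0], [0, 0, -1, 0, 2, 0, 0, 0], [0, 0, 0, -1, 0, 2, -1, 0], [0, 0, 0, 0, 0, -1, 2, 0], [-1, -1, -1, 0, 0, 0, 0, 2]].
All simple roots have the same length, so the diagram is simply laced. The associated Dynkin diagram is a chain of 7 nodes with one extra node attached to the third node from one end (E_8), so the type is E_8.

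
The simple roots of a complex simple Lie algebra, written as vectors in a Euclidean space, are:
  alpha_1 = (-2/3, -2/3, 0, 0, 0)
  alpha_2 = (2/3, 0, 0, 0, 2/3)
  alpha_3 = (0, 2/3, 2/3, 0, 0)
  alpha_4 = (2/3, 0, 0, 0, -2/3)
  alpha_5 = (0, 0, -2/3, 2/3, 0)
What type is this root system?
D5

Compute the Cartan integers a_ij = 2(alpha_i, alpha_j)/(alpha_j, alpha_j); the resulting 5x5 Cartan matrix is
[[2, -1, -1, -1, 0], [-1, 2, 0, 0, 0], [-1, 0, 2, 0, -1], [-1, 0, 0, 2, 0], [0, 0, -1, 0, 2]].
All simple roots have the same length, so the diagram is simply laced. The associated Dynkin diagram is a chain of 3 nodes with a fork of two nodes at one end (D_5), so the type is D_5 (the algebra so(10)).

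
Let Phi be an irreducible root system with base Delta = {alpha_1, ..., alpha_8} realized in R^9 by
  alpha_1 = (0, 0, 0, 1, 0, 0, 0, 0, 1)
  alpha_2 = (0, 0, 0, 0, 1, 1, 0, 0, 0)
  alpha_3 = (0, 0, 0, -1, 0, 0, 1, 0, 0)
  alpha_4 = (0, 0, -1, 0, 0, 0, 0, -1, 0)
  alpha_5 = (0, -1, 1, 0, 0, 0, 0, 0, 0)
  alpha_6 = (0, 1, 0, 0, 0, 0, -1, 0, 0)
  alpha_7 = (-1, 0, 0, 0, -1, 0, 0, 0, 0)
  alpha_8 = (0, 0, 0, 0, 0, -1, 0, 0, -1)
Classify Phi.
Compute the Cartan integers a_ij = 2(alpha_i, alpha_j)/(alpha_j, alpha_j); the resulting 8x8 Cartan matrix is
[[2, 0, -1, 0, 0, 0, 0, -1], [0, 2, 0, 0, 0, 0, -1, -1], [-1, 0, 2, 0, 0, -1, 0, 0], [0, 0, 0, 2, -1, 0, 0, 0], [0, 0, 0, -1, 2, -1, 0, 0], [0, 0, -1, 0, -1, 2, 0, 0], [0, -1, 0, 0, 0, 0, 2, 0], [-1, -1, 0, 0, 0, 0, 0, 2]].
All simple roots have the same length, so the diagram is simply laced. The associated Dynkin diagram is a chain of 8 nodes with single edges (A_8), so the type is A_8 (the algebra sl(9)).

A_8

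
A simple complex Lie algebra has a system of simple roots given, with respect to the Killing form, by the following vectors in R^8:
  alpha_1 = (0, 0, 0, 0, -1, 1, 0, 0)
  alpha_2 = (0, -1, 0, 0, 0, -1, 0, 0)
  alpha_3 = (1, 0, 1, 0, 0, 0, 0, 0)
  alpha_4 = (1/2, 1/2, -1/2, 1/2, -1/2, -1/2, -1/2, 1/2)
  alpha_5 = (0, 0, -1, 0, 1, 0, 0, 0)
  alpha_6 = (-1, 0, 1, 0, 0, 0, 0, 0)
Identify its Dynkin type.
Compute the Cartan integers a_ij = 2(alpha_i, alpha_j)/(alpha_j, alpha_j); the resulting 6x6 Cartan matrix is
[[2, -1, 0, 0, -1, 0], [-1, 2, 0, 0, 0, 0], [0, 0, 2, 0, -1, 0], [0, 0, 0, 2, 0, -1], [-1, 0, -1, 0, 2, -1], [0, 0, 0, -1, -1, 2]].
All simple roots have the same length, so the diagram is simply laced. The associated Dynkin diagram is a chain of 5 nodes with one extra node attached to the third node from one end (E_6), so the type is E_6.

E6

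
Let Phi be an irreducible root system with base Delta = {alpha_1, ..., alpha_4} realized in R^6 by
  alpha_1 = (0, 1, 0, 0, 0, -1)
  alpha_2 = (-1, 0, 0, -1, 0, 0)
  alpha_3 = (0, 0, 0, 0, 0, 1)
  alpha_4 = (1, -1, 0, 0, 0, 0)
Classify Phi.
Compute the Cartan integers a_ij = 2(alpha_i, alpha_j)/(alpha_j, alpha_j); the resulting 4x4 Cartan matrix is
[[2, 0, -2, -1], [0, 2, 0, -1], [-1, 0, 2, 0], [-1, -1, 0, 2]].
The roots have two lengths (squared-length ratio 2:1); the short ones are alpha_{3}. The associated Dynkin diagram is a chain of 4 nodes with a double edge at one end; the terminal node there is the unique short simple root (B_4), so the type is B_4 (the algebra so(9)).

B4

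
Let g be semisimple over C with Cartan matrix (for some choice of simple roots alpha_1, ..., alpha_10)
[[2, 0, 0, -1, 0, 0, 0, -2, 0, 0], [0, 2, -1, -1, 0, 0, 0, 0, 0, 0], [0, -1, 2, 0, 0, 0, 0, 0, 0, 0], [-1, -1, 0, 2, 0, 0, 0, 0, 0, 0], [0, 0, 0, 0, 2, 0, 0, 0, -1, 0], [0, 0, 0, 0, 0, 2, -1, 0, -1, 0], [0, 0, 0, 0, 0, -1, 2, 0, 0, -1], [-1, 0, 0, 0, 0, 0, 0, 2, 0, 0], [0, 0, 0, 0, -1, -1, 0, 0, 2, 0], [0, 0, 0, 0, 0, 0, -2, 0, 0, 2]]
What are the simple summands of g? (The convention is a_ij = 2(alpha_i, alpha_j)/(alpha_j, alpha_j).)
B_5 ⊕ C_5

The diagram associated to this matrix has two connected components: the simple roots {alpha_1, alpha_2, alpha_3, alpha_4, alpha_8} form a chain of 5 nodes with a double edge at one end; the terminal node there is the unique short simple root (B_5), and {alpha_5, alpha_6, alpha_7, alpha_9, alpha_10} form a chain of 5 nodes with a double edge at one end; the terminal node there is the unique long simple root (C_5). A semisimple Lie algebra decomposes uniquely as the direct sum of simple ideals, one per connected component of its Dynkin diagram, so g ≅ B_5 ⊕ C_5 (dimension 55 + 55 = 110).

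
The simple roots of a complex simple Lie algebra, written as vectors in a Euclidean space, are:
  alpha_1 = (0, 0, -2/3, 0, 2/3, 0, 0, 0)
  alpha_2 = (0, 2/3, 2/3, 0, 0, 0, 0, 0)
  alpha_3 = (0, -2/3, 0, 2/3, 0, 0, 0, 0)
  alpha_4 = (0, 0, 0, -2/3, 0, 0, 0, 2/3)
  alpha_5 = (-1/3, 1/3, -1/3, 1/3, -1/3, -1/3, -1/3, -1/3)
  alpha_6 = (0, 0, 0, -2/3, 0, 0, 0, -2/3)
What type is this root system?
E_6

Compute the Cartan integers a_ij = 2(alpha_i, alpha_j)/(alpha_j, alpha_j); the resulting 6x6 Cartan matrix is
[[2, -1, 0, 0, 0, 0], [-1, 2, -1, 0, 0, 0], [0, -1, 2, -1, 0, -1], [0, 0, -1, 2, -1, 0], [0, 0, 0, -1, 2, 0], [0, 0, -1, 0, 0, 2]].
All simple roots have the same length, so the diagram is simply laced. The associated Dynkin diagram is a chain of 5 nodes with one extra node attached to the third node from one end (E_6), so the type is E_6.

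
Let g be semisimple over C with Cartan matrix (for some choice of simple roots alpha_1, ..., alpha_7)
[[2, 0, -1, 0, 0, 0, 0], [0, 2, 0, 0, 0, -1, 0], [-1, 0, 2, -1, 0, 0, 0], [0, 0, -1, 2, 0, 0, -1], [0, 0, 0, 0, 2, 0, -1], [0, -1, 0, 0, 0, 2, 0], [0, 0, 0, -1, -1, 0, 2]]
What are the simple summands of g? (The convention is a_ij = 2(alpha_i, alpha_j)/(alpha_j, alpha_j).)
A_2 ⊕ A_5

The diagram associated to this matrix has two connected components: the simple roots {alpha_2, alpha_6} form a chain of 2 nodes with single edges (A_2), and {alpha_1, alpha_3, alpha_4, alpha_5, alpha_7} form a chain of 5 nodes with single edges (A_5). A semisimple Lie algebra decomposes uniquely as the direct sum of simple ideals, one per connected component of its Dynkin diagram, so g ≅ A_2 ⊕ A_5 (dimension 8 + 35 = 43).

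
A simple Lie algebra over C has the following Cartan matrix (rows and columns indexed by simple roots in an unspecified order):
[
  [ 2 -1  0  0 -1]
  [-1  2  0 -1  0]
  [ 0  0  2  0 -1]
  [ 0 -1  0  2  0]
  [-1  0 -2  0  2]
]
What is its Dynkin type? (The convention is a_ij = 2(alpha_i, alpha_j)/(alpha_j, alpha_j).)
The matrix has rank 5 with 2's on the diagonal. Reading the off-diagonal entries as Dynkin edges (a single edge where a_ij = a_ji = -1; a double or triple edge where a_ij * a_ji = 2 or 3), the diagram is a chain of 5 nodes with a double edge at one end; the terminal node there is the unique short simple root (B_5). One simple-root ordering that puts it in standard form is (alpha_4, alpha_2, alpha_1, alpha_5, alpha_3). So the algebra is type B_5, i.e. so(11).

B5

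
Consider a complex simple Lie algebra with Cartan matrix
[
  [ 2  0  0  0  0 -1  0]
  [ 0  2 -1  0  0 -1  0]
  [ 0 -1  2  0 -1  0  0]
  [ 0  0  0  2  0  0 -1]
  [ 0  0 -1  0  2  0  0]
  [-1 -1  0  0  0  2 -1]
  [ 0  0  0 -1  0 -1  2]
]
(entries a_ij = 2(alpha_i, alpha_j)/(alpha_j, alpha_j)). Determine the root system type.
The matrix has rank 7 with 2's on the diagonal. Reading the off-diagonal entries as Dynkin edges (a single edge where a_ij = a_ji = -1; a double or triple edge where a_ij * a_ji = 2 or 3), the diagram is a chain of 6 nodes with one extra node attached to the third node from one end (E_7). One simple-root ordering that puts it in standard form is (alpha_4, alpha_1, alpha_7, alpha_6, alpha_2, alpha_3, alpha_5). So the algebra is type E_7.

E_7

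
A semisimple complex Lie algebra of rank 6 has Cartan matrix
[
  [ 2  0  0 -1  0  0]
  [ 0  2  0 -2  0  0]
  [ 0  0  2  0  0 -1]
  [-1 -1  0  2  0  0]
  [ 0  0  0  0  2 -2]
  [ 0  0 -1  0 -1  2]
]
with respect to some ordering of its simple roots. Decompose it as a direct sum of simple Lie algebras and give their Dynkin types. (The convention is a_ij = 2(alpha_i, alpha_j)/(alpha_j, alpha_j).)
The diagram associated to this matrix has two connected components: the simple roots {alpha_1, alpha_2, alpha_4} form a chain of 3 nodes with a double edge at one end; the terminal node there is the unique long simple root (C_3), and {alpha_3, alpha_5, alpha_6} form a chain of 3 nodes with a double edge at one end; the terminal node there is the unique long simple root (C_3). A semisimple Lie algebra decomposes uniquely as the direct sum of simple ideals, one per connected component of its Dynkin diagram, so g ≅ C_3 ⊕ C_3 (dimension 21 + 21 = 42).

C_3 (sp(6)) + C_3 (sp(6))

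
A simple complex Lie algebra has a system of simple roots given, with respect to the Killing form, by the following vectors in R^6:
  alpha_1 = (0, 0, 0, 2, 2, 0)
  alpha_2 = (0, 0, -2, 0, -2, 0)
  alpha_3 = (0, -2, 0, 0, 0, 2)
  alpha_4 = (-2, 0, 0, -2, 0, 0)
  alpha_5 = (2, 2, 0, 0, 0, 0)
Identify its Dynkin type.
A5

Compute the Cartan integers a_ij = 2(alpha_i, alpha_j)/(alpha_j, alpha_j); the resulting 5x5 Cartan matrix is
[[2, -1, 0, -1, 0], [-1, 2, 0, 0, 0], [0, 0, 2, 0, -1], [-1, 0, 0, 2, -1], [0, 0, -1, -1, 2]].
All simple roots have the same length, so the diagram is simply laced. The associated Dynkin diagram is a chain of 5 nodes with single edges (A_5), so the type is A_5 (the algebra sl(6)).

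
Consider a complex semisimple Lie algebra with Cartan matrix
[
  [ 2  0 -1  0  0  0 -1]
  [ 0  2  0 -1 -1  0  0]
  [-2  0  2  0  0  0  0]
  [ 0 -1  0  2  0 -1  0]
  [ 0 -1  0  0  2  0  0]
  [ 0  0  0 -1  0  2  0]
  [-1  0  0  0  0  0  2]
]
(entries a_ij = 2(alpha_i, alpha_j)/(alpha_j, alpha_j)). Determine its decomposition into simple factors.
type A_4 ⊕ type C_3

The diagram associated to this matrix has two connected components: the simple roots {alpha_2, alpha_4, alpha_5, alpha_6} form a chain of 4 nodes with single edges (A_4), and {alpha_1, alpha_3, alpha_7} form a chain of 3 nodes with a double edge at one end; the terminal node there is the unique long simple root (C_3). A semisimple Lie algebra decomposes uniquely as the direct sum of simple ideals, one per connected component of its Dynkin diagram, so g ≅ A_4 ⊕ C_3 (dimension 24 + 21 = 45).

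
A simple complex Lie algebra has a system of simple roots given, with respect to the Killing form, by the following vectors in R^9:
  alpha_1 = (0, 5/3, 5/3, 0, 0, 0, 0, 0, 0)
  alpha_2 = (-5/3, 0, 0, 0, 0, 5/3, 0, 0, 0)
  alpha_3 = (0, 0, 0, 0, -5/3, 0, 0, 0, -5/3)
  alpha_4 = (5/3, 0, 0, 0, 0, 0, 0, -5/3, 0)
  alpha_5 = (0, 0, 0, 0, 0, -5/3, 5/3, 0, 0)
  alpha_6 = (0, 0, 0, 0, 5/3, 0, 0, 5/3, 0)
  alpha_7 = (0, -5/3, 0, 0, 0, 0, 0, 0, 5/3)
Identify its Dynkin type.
A7

Compute the Cartan integers a_ij = 2(alpha_i, alpha_j)/(alpha_j, alpha_j); the resulting 7x7 Cartan matrix is
[[2, 0, 0, 0, 0, 0, -1], [0, 2, 0, -1, -1, 0, 0], [0, 0, 2, 0, 0, -1, -1], [0, -1, 0, 2, 0, -1, 0], [0, -1, 0, 0, 2, 0, 0], [0, 0, -1, -1, 0, 2, 0], [-1, 0, -1, 0, 0, 0, 2]].
All simple roots have the same length, so the diagram is simply laced. The associated Dynkin diagram is a chain of 7 nodes with single edges (A_7), so the type is A_7 (the algebra sl(8)).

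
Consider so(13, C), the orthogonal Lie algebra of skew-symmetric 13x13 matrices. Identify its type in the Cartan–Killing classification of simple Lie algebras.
B6

This is so(13) with 13 odd, which has dimension 13(13-1)/2 = 78 and rank (13-1)/2 = 6. In the classification of classical Lie algebras, the orthogonal algebra so(2n+1) in an odd number of variables has type B_n; here n = 6, so the Dynkin diagram is a chain of 6 nodes with a double edge at one end; the terminal node there is the unique short simple root (B_6). Hence the type is B_6.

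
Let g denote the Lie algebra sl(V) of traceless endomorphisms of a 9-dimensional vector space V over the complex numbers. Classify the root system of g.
This is sl(9), which has dimension 9^2 - 1 = 80 and rank 9 - 1 = 8 (a Cartan subalgebra is the diagonal traceless matrices). In the classification of classical Lie algebras, the special linear algebra sl(n+1) has type A_n; here n = 8, so the Dynkin diagram is a chain of 8 nodes with single edges (A_8). Hence the type is A_8.

A8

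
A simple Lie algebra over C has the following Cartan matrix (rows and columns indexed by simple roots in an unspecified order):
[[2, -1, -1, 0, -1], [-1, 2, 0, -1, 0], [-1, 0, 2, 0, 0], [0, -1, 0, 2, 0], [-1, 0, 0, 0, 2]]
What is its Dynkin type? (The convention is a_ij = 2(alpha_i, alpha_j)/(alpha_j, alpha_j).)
D5

The matrix has rank 5 with 2's on the diagonal. Reading the off-diagonal entries as Dynkin edges (a single edge where a_ij = a_ji = -1; a double or triple edge where a_ij * a_ji = 2 or 3), the diagram is a chain of 3 nodes with a fork of two nodes at one end (D_5). One simple-root ordering that puts it in standard form is (alpha_4, alpha_2, alpha_1, alpha_3, alpha_5). So the algebra is type D_5, i.e. so(10).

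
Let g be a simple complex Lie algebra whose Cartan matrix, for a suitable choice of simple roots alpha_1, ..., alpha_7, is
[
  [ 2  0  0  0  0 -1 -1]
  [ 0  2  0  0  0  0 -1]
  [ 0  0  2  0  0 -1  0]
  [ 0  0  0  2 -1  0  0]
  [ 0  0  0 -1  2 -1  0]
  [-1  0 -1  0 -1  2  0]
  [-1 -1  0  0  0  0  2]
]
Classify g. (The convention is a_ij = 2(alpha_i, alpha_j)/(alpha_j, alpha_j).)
The matrix has rank 7 with 2's on the diagonal. Reading the off-diagonal entries as Dynkin edges (a single edge where a_ij = a_ji = -1; a double or triple edge where a_ij * a_ji = 2 or 3), the diagram is a chain of 6 nodes with one extra node attached to the third node from one end (E_7). One simple-root ordering that puts it in standard form is (alpha_4, alpha_3, alpha_5, alpha_6, alpha_1, alpha_7, alpha_2). So the algebra is type E_7.

type E_7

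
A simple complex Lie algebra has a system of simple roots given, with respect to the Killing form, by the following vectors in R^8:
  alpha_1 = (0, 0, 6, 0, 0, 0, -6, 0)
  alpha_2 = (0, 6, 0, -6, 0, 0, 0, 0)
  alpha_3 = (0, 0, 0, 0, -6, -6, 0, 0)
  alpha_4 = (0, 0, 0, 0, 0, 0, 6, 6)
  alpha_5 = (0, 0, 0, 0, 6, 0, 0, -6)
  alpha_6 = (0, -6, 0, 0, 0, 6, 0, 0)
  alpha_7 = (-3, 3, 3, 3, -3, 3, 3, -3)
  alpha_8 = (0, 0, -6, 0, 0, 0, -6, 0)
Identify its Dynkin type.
Compute the Cartan integers a_ij = 2(alpha_i, alpha_j)/(alpha_j, alpha_j); the resulting 8x8 Cartan matrix is
[[2, 0, 0, -1, 0, 0, 0, 0], [0, 2, 0, 0, 0, -1, 0, 0], [0, 0, 2, 0, -1, -1, 0, 0], [-1, 0, 0, 2, -1, 0, 0, -1], [0, 0, -1, -1, 2, 0, 0, 0], [0, -1, -1, 0, 0, 2, 0, 0], [0, 0, 0, 0, 0, 0, 2, -1], [0, 0, 0, -1, 0, 0, -1, 2]].
All simple roots have the same length, so the diagram is simply laced. The associated Dynkin diagram is a chain of 7 nodes with one extra node attached to the third node from one end (E_8), so the type is E_8.

E_8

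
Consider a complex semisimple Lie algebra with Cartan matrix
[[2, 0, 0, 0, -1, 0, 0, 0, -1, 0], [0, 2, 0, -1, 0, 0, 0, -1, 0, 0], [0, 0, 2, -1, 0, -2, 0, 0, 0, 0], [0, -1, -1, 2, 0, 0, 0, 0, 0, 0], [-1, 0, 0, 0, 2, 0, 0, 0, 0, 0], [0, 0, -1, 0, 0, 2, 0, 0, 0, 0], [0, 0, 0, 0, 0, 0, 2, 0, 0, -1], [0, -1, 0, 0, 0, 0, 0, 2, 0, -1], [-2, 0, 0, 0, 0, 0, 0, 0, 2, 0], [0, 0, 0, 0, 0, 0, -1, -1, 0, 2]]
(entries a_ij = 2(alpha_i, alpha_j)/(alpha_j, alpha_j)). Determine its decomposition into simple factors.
type B_7 + type C_3

The diagram associated to this matrix has two connected components: the simple roots {alpha_2, alpha_3, alpha_4, alpha_6, alpha_7, alpha_8, alpha_10} form a chain of 7 nodes with a double edge at one end; the terminal node there is the unique short simple root (B_7), and {alpha_1, alpha_5, alpha_9} form a chain of 3 nodes with a double edge at one end; the terminal node there is the unique long simple root (C_3). A semisimple Lie algebra decomposes uniquely as the direct sum of simple ideals, one per connected component of its Dynkin diagram, so g ≅ B_7 ⊕ C_3 (dimension 105 + 21 = 126).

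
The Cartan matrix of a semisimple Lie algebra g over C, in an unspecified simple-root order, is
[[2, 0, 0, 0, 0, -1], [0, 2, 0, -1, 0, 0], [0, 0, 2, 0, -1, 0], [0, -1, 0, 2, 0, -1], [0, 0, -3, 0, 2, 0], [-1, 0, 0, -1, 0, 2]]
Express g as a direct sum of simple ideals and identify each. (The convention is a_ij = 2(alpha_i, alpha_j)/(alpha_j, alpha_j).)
The diagram associated to this matrix has two connected components: the simple roots {alpha_1, alpha_2, alpha_4, alpha_6} form a chain of 4 nodes with single edges (A_4), and {alpha_3, alpha_5} form two nodes joined by a triple edge (G_2). A semisimple Lie algebra decomposes uniquely as the direct sum of simple ideals, one per connected component of its Dynkin diagram, so g ≅ A_4 ⊕ G_2 (dimension 24 + 14 = 38).

A_4 + G_2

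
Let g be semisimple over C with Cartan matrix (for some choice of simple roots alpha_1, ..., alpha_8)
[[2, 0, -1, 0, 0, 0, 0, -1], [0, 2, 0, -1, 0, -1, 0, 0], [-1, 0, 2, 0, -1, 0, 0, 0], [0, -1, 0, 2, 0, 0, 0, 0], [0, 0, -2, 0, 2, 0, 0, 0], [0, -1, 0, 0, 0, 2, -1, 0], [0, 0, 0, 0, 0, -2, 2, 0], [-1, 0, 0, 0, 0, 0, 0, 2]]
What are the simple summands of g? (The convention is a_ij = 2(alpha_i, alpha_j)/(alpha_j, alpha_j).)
The diagram associated to this matrix has two connected components: the simple roots {alpha_1, alpha_3, alpha_5, alpha_8} form a chain of 4 nodes with a double edge at one end; the terminal node there is the unique long simple root (C_4), and {alpha_2, alpha_4, alpha_6, alpha_7} form a chain of 4 nodes with a double edge at one end; the terminal node there is the unique long simple root (C_4). A semisimple Lie algebra decomposes uniquely as the direct sum of simple ideals, one per connected component of its Dynkin diagram, so g ≅ C_4 ⊕ C_4 (dimension 36 + 36 = 72).

type C_4 + type C_4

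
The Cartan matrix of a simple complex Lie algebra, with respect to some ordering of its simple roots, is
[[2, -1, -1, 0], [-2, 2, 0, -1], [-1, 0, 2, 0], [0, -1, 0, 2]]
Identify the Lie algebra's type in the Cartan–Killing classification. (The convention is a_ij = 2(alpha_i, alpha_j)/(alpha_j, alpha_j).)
The matrix has rank 4 with 2's on the diagonal. Reading the off-diagonal entries as Dynkin edges (a single edge where a_ij = a_ji = -1; a double or triple edge where a_ij * a_ji = 2 or 3), the diagram is a chain of 4 nodes with a double edge between the middle two (F_4). One simple-root ordering that puts it in standard form is (alpha_4, alpha_2, alpha_1, alpha_3). So the algebra is type F_4.

type F_4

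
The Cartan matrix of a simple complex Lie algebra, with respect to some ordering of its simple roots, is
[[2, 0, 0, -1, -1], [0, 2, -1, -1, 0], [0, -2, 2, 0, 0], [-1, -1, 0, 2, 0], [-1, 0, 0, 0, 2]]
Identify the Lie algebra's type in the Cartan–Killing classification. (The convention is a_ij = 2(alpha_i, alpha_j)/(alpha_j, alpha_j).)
C5

The matrix has rank 5 with 2's on the diagonal. Reading the off-diagonal entries as Dynkin edges (a single edge where a_ij = a_ji = -1; a double or triple edge where a_ij * a_ji = 2 or 3), the diagram is a chain of 5 nodes with a double edge at one end; the terminal node there is the unique long simple root (C_5). One simple-root ordering that puts it in standard form is (alpha_5, alpha_1, alpha_4, alpha_2, alpha_3). So the algebra is type C_5, i.e. sp(10).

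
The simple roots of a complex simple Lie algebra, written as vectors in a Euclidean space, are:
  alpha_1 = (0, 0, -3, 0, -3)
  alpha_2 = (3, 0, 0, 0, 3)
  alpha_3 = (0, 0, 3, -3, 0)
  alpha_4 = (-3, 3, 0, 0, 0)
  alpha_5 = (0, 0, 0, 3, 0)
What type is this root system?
Compute the Cartan integers a_ij = 2(alpha_i, alpha_j)/(alpha_j, alpha_j); the resulting 5x5 Cartan matrix is
[[2, -1, -1, 0, 0], [-1, 2, 0, -1, 0], [-1, 0, 2, 0, -2], [0, -1, 0, 2, 0], [0, 0, -1, 0, 2]].
The roots have two lengths (squared-length ratio 2:1); the short ones are alpha_{5}. The associated Dynkin diagram is a chain of 5 nodes with a double edge at one end; the terminal node there is the unique short simple root (B_5), so the type is B_5 (the algebra so(11)).

B_5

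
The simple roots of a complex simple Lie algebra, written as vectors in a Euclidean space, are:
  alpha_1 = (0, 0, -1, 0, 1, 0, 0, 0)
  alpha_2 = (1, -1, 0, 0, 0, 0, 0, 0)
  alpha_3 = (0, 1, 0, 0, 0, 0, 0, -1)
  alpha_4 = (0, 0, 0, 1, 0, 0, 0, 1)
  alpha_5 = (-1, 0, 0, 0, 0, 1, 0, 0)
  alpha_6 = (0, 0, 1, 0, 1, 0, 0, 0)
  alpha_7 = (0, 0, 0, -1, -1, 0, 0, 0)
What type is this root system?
Compute the Cartan integers a_ij = 2(alpha_i, alpha_j)/(alpha_j, alpha_j); the resulting 7x7 Cartan matrix is
[[2, 0, 0, 0, 0, 0, -1], [0, 2, -1, 0, -1, 0, 0], [0, -1, 2, -1, 0, 0, 0], [0, 0, -1, 2, 0, 0, -1], [0, -1, 0, 0, 2, 0, 0], [0, 0, 0, 0, 0, 2, -1], [-1, 0, 0, -1, 0, -1, 2]].
All simple roots have the same length, so the diagram is simply laced. The associated Dynkin diagram is a chain of 5 nodes with a fork of two nodes at one end (D_7), so the type is D_7 (the algebra so(14)).

D_7 (so(14))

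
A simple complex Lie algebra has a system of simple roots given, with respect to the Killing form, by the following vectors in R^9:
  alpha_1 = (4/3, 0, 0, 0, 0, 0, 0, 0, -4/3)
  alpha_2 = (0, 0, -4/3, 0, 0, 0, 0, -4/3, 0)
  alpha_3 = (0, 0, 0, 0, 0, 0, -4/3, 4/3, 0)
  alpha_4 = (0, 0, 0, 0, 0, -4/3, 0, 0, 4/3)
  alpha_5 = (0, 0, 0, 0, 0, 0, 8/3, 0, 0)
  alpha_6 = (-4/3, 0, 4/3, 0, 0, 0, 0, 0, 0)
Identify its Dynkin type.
type C_6

Compute the Cartan integers a_ij = 2(alpha_i, alpha_j)/(alpha_j, alpha_j); the resulting 6x6 Cartan matrix is
[[2, 0, 0, -1, 0, -1], [0, 2, -1, 0, 0, -1], [0, -1, 2, 0, -1, 0], [-1, 0, 0, 2, 0, 0], [0, 0, -2, 0, 2, 0], [-1, -1, 0, 0, 0, 2]].
The roots have two lengths (squared-length ratio 2:1); the short ones are alpha_{1,2,3,4,6}. The associated Dynkin diagram is a chain of 6 nodes with a double edge at one end; the terminal node there is the unique long simple root (C_6), so the type is C_6 (the algebra sp(12)).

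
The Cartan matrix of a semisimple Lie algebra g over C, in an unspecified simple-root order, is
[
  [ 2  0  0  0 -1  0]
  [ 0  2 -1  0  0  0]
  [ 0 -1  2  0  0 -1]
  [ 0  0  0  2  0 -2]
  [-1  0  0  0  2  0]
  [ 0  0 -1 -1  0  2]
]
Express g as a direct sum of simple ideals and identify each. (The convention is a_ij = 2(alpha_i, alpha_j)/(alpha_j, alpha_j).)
The diagram associated to this matrix has two connected components: the simple roots {alpha_1, alpha_5} form a chain of 2 nodes with single edges (A_2), and {alpha_2, alpha_3, alpha_4, alpha_6} form a chain of 4 nodes with a double edge at one end; the terminal node there is the unique long simple root (C_4). A semisimple Lie algebra decomposes uniquely as the direct sum of simple ideals, one per connected component of its Dynkin diagram, so g ≅ A_2 ⊕ C_4 (dimension 8 + 36 = 44).

type A_2 + type C_4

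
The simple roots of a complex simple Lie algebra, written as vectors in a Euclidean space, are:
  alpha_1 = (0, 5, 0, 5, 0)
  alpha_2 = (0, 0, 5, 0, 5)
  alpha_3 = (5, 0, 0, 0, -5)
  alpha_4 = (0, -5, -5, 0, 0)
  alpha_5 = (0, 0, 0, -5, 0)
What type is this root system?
B_5

Compute the Cartan integers a_ij = 2(alpha_i, alpha_j)/(alpha_j, alpha_j); the resulting 5x5 Cartan matrix is
[[2, 0, 0, -1, -2], [0, 2, -1, -1, 0], [0, -1, 2, 0, 0], [-1, -1, 0, 2, 0], [-1, 0, 0, 0, 2]].
The roots have two lengths (squared-length ratio 2:1); the short ones are alpha_{5}. The associated Dynkin diagram is a chain of 5 nodes with a double edge at one end; the terminal node there is the unique short simple root (B_5), so the type is B_5 (the algebra so(11)).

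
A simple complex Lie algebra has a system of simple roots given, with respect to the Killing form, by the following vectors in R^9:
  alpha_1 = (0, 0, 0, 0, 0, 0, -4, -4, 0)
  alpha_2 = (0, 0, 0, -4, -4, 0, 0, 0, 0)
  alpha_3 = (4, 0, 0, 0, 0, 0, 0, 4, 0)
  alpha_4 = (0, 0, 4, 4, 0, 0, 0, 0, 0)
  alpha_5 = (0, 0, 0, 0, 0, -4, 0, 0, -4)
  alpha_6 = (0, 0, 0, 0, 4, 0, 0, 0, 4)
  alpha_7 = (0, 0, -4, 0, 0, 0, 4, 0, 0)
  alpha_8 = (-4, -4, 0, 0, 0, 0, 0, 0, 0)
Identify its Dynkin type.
A_8 (sl(9))

Compute the Cartan integers a_ij = 2(alpha_i, alpha_j)/(alpha_j, alpha_j); the resulting 8x8 Cartan matrix is
[[2, 0, -1, 0, 0, 0, -1, 0], [0, 2, 0, -1, 0, -1, 0, 0], [-1, 0, 2, 0, 0, 0, 0, -1], [0, -1, 0, 2, 0, 0, -1, 0], [0, 0, 0, 0, 2, -1, 0, 0], [0, -1, 0, 0, -1, 2, 0, 0], [-1, 0, 0, -1, 0, 0, 2, 0], [0, 0, -1, 0, 0, 0, 0, 2]].
All simple roots have the same length, so the diagram is simply laced. The associated Dynkin diagram is a chain of 8 nodes with single edges (A_8), so the type is A_8 (the algebra sl(9)).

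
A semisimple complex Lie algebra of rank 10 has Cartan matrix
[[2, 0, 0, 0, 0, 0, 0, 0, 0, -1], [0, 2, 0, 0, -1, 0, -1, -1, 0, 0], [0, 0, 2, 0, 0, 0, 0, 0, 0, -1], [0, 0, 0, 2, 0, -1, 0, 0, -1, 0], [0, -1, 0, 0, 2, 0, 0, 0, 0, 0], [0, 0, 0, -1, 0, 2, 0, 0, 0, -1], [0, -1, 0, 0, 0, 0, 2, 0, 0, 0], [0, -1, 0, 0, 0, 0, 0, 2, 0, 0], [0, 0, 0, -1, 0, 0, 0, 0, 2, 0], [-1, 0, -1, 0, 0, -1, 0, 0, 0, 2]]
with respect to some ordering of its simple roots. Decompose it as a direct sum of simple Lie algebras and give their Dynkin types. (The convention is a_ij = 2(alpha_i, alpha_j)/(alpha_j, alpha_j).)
D_4 + D_6

The diagram associated to this matrix has two connected components: the simple roots {alpha_2, alpha_5, alpha_7, alpha_8} form a chain of 2 nodes with a fork of two nodes at one end (D_4), and {alpha_1, alpha_3, alpha_4, alpha_6, alpha_9, alpha_10} form a chain of 4 nodes with a fork of two nodes at one end (D_6). A semisimple Lie algebra decomposes uniquely as the direct sum of simple ideals, one per connected component of its Dynkin diagram, so g ≅ D_4 ⊕ D_6 (dimension 28 + 66 = 94).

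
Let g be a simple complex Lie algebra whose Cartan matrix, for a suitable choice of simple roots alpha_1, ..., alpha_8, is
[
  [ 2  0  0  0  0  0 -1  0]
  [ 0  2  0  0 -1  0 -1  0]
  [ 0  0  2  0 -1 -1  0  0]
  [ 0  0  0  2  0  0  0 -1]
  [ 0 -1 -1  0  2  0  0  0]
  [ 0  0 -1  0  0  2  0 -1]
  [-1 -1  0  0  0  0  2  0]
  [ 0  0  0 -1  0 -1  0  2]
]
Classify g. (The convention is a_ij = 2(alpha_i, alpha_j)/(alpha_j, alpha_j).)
A8

The matrix has rank 8 with 2's on the diagonal. Reading the off-diagonal entries as Dynkin edges (a single edge where a_ij = a_ji = -1; a double or triple edge where a_ij * a_ji = 2 or 3), the diagram is a chain of 8 nodes with single edges (A_8). One simple-root ordering that puts it in standard form is (alpha_4, alpha_8, alpha_6, alpha_3, alpha_5, alpha_2, alpha_7, alpha_1). So the algebra is type A_8, i.e. sl(9).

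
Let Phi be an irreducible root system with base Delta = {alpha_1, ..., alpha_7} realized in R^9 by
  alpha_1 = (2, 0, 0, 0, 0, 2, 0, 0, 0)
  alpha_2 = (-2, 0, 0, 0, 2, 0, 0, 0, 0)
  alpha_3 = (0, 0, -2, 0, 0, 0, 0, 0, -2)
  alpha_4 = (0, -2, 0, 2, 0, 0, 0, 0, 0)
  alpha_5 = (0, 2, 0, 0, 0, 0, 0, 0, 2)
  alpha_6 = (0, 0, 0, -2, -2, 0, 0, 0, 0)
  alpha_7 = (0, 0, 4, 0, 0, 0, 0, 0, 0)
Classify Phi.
Compute the Cartan integers a_ij = 2(alpha_i, alpha_j)/(alpha_j, alpha_j); the resulting 7x7 Cartan matrix is
[[2, -1, 0, 0, 0, 0, 0], [-1, 2, 0, 0, 0, -1, 0], [0, 0, 2, 0, -1, 0, -1], [0, 0, 0, 2, -1, -1, 0], [0, 0, -1, -1, 2, 0, 0], [0, -1, 0, -1, 0, 2, 0], [0, 0, -2, 0, 0, 0, 2]].
The roots have two lengths (squared-length ratio 2:1); the short ones are alpha_{1,2,3,4,5,6}. The associated Dynkin diagram is a chain of 7 nodes with a double edge at one end; the terminal node there is the unique long simple root (C_7), so the type is C_7 (the algebra sp(14)).

C_7 (sp(14))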